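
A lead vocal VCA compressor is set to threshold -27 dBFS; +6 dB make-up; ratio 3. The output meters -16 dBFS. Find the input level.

-12 dBFS

Stripping the +6 dB make-up gives -22 dBFS at the gain stage.
The compressed level sits -22 − (-27) = 5 dB over threshold.
Undo the ratio: input overshoot = 5 × 3 = 15 dB, giving input = -12 dBFS.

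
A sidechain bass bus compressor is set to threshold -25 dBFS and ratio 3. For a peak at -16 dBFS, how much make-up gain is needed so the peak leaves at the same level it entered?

6 dB

Overshoot 9 dB → 9/3 = 3 dB after compression, so the compressed level is -25 + 3 = -22 dBFS.
Make-up = target − compressed = -16 − (-22) = 6 dB.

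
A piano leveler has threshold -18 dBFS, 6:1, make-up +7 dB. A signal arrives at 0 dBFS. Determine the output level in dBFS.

-8 dBFS

Overshoot: 0 − (-18) = 18 dB.
6:1 compression reduces that to 18/6 = 3 dB over.
Output = -18 + 3 = -15 dBFS; make-up adds 7 dB, giving -8 dBFS.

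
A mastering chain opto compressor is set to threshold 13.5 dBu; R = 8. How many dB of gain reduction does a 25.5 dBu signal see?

The signal is 12 dB above threshold.
A 8:1 ratio leaves 1.5 dB of that excess.
So the signal is attenuated by 12 − 1.5 = 10.5 dB.

10.5 dB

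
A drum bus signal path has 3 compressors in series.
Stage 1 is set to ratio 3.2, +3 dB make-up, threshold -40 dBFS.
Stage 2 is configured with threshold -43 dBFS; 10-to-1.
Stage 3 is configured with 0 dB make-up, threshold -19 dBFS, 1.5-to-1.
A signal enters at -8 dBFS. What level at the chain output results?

-41.4 dBFS

Stage 1: 32 dB above -40 dBFS, reduced 3.2:1 to 10 dB above → -30 dBFS; +3 dB make-up → -27 dBFS.
Stage 2: overshoot 16 dB → 16/10 = 1.6 dB → -41.4 dBFS.
Stage 3: below threshold (-41.4 ≤ -19); passes unchanged; output -41.4 dBFS.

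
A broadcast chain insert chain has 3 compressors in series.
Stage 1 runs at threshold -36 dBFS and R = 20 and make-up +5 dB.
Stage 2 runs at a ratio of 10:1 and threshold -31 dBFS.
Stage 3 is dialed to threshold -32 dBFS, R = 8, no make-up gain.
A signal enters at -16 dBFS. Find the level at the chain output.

Stage 1: overshoot 20 dB → 20/20 = 1 dB → -35 dBFS; +5 dB make-up → -30 dBFS.
Stage 2: 1 dB above -31 dBFS, reduced 10:1 to 0.1 dB above → -30.9 dBFS.
Stage 3: -30.9 dBFS is 1.1 dB over -32 dBFS; at 8:1 that becomes 0.1375 dB over, giving -31.8625 dBFS.

-31.8625 dBFS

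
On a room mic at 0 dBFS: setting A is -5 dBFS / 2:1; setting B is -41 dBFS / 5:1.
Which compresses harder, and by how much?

A: 5 dB over, compressed to 2.5 dB over, so 2.5 dB of GR.
B: 41 dB over, compressed to 8.2 dB over, so 32.8 dB of GR.
B applies 30.3 dB more gain reduction.

B, by 30.3 dB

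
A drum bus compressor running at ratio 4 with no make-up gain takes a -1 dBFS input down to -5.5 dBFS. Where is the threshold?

-7 dBFS

Let T be the threshold. Output overshoot = (input overshoot)/R, so -5.5 − T = (-1 − T)/4.
4·(-5.5 − T) = -1 − T → 3·T = -22 − (-1) = -21.
T = -21/3 = -7 dBFS.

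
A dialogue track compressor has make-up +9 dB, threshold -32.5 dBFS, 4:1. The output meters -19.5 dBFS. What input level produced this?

-16.5 dBFS

Remove make-up: -19.5 − 9 = -28.5 dBFS.
The compressed level sits -28.5 − (-32.5) = 4 dB over threshold.
Input overshoot = R × output overshoot = 16 dB → input = -32.5 + 16 = -16.5 dBFS.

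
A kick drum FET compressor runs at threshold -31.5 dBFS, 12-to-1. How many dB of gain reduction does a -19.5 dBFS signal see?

11 dB

The signal is 12 dB above threshold.
After 12:1 compression the overshoot becomes 12/12 = 1 dB.
GR = overshoot in − overshoot out = 12 − 1 = 11 dB.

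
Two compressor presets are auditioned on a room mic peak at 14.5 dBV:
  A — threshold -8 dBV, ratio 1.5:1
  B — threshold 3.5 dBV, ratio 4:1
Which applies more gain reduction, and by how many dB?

B, by 0.75 dB

A: 22.5 dB over, compressed to 15 dB over, so 7.5 dB of GR.
B: 11 dB over, compressed to 2.75 dB over, so 8.25 dB of GR.
B reduces 0.75 dB more.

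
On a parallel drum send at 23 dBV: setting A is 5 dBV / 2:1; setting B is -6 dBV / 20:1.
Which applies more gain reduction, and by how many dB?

B, by 18.55 dB

A: overshoot 18 dB → output overshoot 9 dB → GR 9 dB.
B: overshoot 29 dB → output overshoot 1.45 dB → GR 27.55 dB.
B applies 18.55 dB more gain reduction.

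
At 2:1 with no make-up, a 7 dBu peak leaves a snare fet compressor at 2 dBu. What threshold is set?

Input is 10 dB above T (since output overshoot × R = input overshoot: (2 − T)·2 = 7 − T gives T = -3 dBu).
Check: -3 + (7 − (-3))/2 = -3 + 5 = 2 dBu. ✓

-3 dBu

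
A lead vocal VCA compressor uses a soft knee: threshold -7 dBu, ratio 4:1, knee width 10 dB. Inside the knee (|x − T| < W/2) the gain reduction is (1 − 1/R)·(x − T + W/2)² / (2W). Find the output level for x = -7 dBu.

x − T + W/2 = -7 − (-7) + 5 = 5.
GR = (1 − 1/4) × 5² / 20 = 0.75 × 25 / 20 = 0.9375 dB.
Output = -7 − 0.9375 = -7.9375 dBu.

-7.9375 dBu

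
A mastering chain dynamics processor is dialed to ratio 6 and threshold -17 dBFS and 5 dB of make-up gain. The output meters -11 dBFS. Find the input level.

Stripping the +5 dB make-up gives -16 dBFS at the gain stage.
Post-compression overshoot = -16 − (-17) = 1 dB.
Input overshoot = R × output overshoot = 6 dB → input = -17 + 6 = -11 dBFS.

-11 dBFS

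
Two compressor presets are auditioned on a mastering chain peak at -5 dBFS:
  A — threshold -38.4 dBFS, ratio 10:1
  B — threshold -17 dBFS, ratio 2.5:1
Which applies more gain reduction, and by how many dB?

A: GR = 33.4 − 33.4/10 = 30.06 dB.
B: GR = 12 − 12/2.5 = 7.2 dB.
A reduces 22.86 dB more.

A, by 22.86 dB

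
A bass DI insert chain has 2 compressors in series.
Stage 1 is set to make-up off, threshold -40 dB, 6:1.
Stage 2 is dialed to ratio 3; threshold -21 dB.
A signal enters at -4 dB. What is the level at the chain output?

-34 dB

Stage 1: 36 dB above -40 dB, reduced 6:1 to 6 dB above → -34 dB.
Stage 2: below threshold (-34 ≤ -21); passes unchanged; output -34 dB.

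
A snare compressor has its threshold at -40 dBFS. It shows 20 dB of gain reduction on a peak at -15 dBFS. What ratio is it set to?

Input overshoot = -15 − (-40) = 25 dB.
Output overshoot = 25 − 20 = 5 dB.
Ratio = input overshoot / output overshoot = 25 / 5 = 5.

5:1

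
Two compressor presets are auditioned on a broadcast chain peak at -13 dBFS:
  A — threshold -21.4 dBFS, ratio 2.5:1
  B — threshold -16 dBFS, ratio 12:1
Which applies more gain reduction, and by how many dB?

A, by 2.29 dB

A: 8.4 dB over, compressed to 3.36 dB over, so 5.04 dB of GR.
B: 3 dB over, compressed to 0.25 dB over, so 2.75 dB of GR.
Difference: 2.29 dB in favour of A.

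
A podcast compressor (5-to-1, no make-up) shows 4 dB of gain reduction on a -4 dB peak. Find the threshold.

-9 dB

Gain reduction = -4 − (-8) = 4 dB; output overshoot = GR / (R − 1) = 4 / 4 = 1 dB.
Threshold = output − output overshoot = -8 − 1 = -9 dB.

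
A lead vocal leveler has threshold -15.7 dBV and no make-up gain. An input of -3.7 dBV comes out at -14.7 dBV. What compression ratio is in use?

12:1

Input overshoot = -3.7 − (-15.7) = 12 dB; output overshoot = -14.7 − (-15.7) = 1 dB.
Ratio = 12 / 1 = 12.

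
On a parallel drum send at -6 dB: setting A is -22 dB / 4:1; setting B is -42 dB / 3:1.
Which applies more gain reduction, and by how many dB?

A: GR = 16 − 16/4 = 12 dB.
B: GR = 36 − 36/3 = 24 dB.
Difference: 12 dB in favour of B.

B, by 12 dB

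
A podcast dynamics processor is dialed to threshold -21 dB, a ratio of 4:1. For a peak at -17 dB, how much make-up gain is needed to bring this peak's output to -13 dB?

The peak compresses to -21 + 4/4 = -20 dB.
To reach -13 dB requires -13 − (-20) = 7 dB of make-up.

7 dB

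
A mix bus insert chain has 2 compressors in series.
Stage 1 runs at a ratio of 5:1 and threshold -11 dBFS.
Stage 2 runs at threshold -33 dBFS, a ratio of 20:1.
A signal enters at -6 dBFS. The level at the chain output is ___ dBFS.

Stage 1: 5 dB above -11 dBFS, reduced 5:1 to 1 dB above → -10 dBFS.
Stage 2: overshoot 23 dB → 23/20 = 1.15 dB → -31.85 dBFS.

-31.85 dBFS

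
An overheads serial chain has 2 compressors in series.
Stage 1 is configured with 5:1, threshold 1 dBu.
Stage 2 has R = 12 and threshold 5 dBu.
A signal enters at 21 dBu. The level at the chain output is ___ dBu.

5 dBu

Stage 1: 21 dBu is 20 dB over 1 dBu; at 5:1 that becomes 4 dB over, giving 5 dBu.
Stage 2: below threshold (5 ≤ 5); passes unchanged; output 5 dBu.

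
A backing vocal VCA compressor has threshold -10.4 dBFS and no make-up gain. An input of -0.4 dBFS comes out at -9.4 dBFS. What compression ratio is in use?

10:1

Input overshoot = -0.4 − (-10.4) = 10 dB; output overshoot = -9.4 − (-10.4) = 1 dB.
Ratio = 10 / 1 = 10.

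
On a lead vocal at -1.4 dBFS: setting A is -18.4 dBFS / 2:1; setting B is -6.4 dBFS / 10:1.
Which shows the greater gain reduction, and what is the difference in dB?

A: GR = 17 − 17/2 = 8.5 dB.
B: GR = 5 − 5/10 = 4.5 dB.
Difference: 4 dB in favour of A.

A, by 4 dB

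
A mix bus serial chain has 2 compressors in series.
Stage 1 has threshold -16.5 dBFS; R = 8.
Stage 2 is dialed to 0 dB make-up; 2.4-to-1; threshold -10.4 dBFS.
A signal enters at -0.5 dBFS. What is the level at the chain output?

Stage 1: 16 dB above -16.5 dBFS, reduced 8:1 to 2 dB above → -14.5 dBFS.
Stage 2: -14.5 dBFS ≤ -10.4 dBFS, so stage 2 doesn't engage; output -14.5 dBFS.

-14.5 dBFS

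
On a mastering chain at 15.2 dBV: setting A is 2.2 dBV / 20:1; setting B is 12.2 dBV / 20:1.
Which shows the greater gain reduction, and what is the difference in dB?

A: overshoot 13 dB → output overshoot 0.65 dB → GR 12.35 dB.
B: overshoot 3 dB → output overshoot 0.15 dB → GR 2.85 dB.
A applies 9.5 dB more gain reduction.

A, by 9.5 dB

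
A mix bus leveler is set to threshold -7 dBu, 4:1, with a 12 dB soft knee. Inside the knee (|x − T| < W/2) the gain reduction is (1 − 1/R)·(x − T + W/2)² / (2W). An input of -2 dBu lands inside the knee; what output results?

x − T + W/2 = -2 − (-7) + 6 = 11.
GR = (1 − 1/4) × 11² / 24 = 0.75 × 121 / 24 = 3.78125 dB.
Output = -2 − 3.78125 = -5.78125 dBu.

-5.78125 dBu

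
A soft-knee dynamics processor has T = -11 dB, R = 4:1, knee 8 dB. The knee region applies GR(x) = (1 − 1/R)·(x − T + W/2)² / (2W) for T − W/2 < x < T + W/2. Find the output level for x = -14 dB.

x − T + W/2 = -14 − (-11) + 4 = 1.
GR = (1 − 1/4) × 1² / 16 = 0.75 × 1 / 16 = 0.046875 dB.
Output = -14 − 0.046875 = -14.046875 dB.

-14.046875 dB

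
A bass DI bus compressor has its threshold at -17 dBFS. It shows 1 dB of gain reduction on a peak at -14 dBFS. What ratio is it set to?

Input overshoot = -14 − (-17) = 3 dB.
Output overshoot = 3 − 1 = 2 dB.
Ratio = input overshoot / output overshoot = 3 / 2 = 1.5.

1.5:1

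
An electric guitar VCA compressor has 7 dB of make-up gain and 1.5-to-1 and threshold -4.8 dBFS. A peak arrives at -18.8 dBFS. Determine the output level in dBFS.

-11.8 dBFS

-18.8 dBFS is 14 dB below the -4.8 dBFS threshold, so no gain reduction is applied.
Make-up gain adds 7 dB: -18.8 + 7 = -11.8 dBFS.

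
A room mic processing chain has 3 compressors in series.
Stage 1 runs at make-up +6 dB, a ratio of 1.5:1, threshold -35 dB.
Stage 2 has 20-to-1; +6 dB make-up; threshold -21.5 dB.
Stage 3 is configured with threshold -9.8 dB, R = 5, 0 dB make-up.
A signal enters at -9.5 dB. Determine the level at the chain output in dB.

Stage 1: -9.5 dB is 25.5 dB over -35 dB; at 1.5:1 that becomes 17 dB over, giving -18 dB; +6 dB make-up → -12 dB.
Stage 2: 9.5 dB above -21.5 dB, reduced 20:1 to 0.475 dB above → -21.025 dB; +6 dB make-up → -15.025 dB.
Stage 3: below threshold (-15.025 ≤ -9.8); passes unchanged; output -15.025 dB.

-15.025 dB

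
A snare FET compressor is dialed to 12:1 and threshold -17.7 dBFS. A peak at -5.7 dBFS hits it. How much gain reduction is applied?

-5.7 dBFS exceeds the threshold by 12 dB.
A 12:1 ratio leaves 1 dB of that excess.
Gain reduction = 12 − 1 = 11 dB.

11 dB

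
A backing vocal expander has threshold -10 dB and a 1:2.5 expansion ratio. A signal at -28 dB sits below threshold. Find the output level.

-55 dB

Below threshold, a 1:2.5 expander applies gain = (2.5−1)×(T − x) of attenuation.
(2.5−1) × 18 = 27 dB, so output = -28 − 27 = -55 dB.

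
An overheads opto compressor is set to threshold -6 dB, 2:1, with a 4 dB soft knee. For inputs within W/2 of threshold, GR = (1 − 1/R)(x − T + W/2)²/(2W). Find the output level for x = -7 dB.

x − T + W/2 = -7 − (-6) + 2 = 1.
GR = (1 − 1/2) × 1² / 8 = 0.5 × 1 / 8 = 0.0625 dB.
Output = -7 − 0.0625 = -7.0625 dB.

-7.0625 dB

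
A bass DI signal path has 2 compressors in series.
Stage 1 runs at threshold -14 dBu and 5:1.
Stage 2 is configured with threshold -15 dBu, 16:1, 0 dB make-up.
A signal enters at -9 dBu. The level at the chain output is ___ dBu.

-14.875 dBu

Stage 1: 5 dB above -14 dBu, reduced 5:1 to 1 dB above → -13 dBu.
Stage 2: overshoot 2 dB → 2/16 = 0.125 dB → -14.875 dBu.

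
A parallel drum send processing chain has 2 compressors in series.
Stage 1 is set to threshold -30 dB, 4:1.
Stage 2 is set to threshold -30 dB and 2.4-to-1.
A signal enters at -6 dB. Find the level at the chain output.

-27.5 dB

Stage 1: overshoot 24 dB → 24/4 = 6 dB → -24 dB.
Stage 2: overshoot 6 dB → 6/2.4 = 2.5 dB → -27.5 dB.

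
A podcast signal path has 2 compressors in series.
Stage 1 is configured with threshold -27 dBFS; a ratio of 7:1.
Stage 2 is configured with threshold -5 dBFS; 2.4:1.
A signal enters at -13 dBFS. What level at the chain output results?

Stage 1: overshoot 14 dB → 14/7 = 2 dB → -25 dBFS.
Stage 2: below threshold (-25 ≤ -5); passes unchanged; output -25 dBFS.

-25 dBFS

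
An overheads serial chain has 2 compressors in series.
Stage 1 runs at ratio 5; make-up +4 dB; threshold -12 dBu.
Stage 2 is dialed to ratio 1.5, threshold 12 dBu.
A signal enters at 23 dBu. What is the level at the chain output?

Stage 1: 35 dB above -12 dBu, reduced 5:1 to 7 dB above → -5 dBu; +4 dB make-up → -1 dBu.
Stage 2: -1 dBu ≤ 12 dBu, so stage 2 doesn't engage; output -1 dBu.

-1 dBu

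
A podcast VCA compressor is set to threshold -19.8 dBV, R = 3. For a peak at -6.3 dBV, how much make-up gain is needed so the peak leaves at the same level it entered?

9 dB

Overshoot 13.5 dB → 13.5/3 = 4.5 dB after compression, so the compressed level is -19.8 + 4.5 = -15.3 dBV.
Make-up = target − compressed = -6.3 − (-15.3) = 9 dB.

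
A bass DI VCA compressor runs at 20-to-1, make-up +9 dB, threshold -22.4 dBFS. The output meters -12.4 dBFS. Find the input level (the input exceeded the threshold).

Remove make-up: -12.4 − 9 = -21.4 dBFS.
The compressed level sits -21.4 − (-22.4) = 1 dB over threshold.
Before 20:1 compression the overshoot was 1 × 20 = 20 dB, so input = -22.4 + 20 = -2.4 dBFS.

-2.4 dBFS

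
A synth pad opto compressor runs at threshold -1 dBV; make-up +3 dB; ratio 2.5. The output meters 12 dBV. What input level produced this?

Before make-up, the level was 12 − 3 = 9 dBV.
That's 10 dB above the -1 dBV threshold.
Undo the ratio: input overshoot = 10 × 2.5 = 25 dB, giving input = 24 dBV.

24 dBV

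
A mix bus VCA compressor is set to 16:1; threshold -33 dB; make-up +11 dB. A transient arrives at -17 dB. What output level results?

-21 dB

-17 dB sits 16 dB over threshold.
The 16 dB excess becomes 1 dB after 16:1 reduction.
So the level is -33 + 1 = -32 dB; make-up adds 11 dB, giving -21 dB.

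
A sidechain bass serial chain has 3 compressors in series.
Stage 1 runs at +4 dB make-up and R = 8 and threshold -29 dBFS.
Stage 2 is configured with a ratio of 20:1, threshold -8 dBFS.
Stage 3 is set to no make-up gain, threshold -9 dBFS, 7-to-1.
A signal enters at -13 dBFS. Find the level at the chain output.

Stage 1: -13 dBFS is 16 dB over -29 dBFS; at 8:1 that becomes 2 dB over, giving -27 dBFS; +4 dB make-up → -23 dBFS.
Stage 2: -23 dBFS is at or below the -8 dBFS threshold — no compression; output -23 dBFS.
Stage 3: below threshold (-23 ≤ -9); passes unchanged; output -23 dBFS.

-23 dBFS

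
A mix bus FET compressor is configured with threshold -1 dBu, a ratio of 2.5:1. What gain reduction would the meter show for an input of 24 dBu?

15 dB

Overshoot = 24 − (-1) = 25 dB.
A 2.5:1 ratio leaves 10 dB of that excess.
GR = overshoot in − overshoot out = 25 − 10 = 15 dB.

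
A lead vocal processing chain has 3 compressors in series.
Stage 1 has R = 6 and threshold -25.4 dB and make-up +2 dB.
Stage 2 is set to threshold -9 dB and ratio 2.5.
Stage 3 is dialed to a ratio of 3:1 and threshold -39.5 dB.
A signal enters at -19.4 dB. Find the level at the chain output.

Stage 1: 6 dB above -25.4 dB, reduced 6:1 to 1 dB above → -24.4 dB; +2 dB make-up → -22.4 dB.
Stage 2: -22.4 dB ≤ -9 dB, so stage 2 doesn't engage; output -22.4 dB.
Stage 3: -22.4 dB is 17.1 dB over -39.5 dB; at 3:1 that becomes 5.7 dB over, giving -33.8 dB.

-33.8 dB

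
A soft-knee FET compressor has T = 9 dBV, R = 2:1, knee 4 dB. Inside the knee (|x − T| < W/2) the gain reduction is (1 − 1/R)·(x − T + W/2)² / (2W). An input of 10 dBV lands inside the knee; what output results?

9.4375 dBV

x − T + W/2 = 10 − 9 + 2 = 3.
GR = (1 − 1/2) × 3² / 8 = 0.5 × 9 / 8 = 0.5625 dB.
Output = 10 − 0.5625 = 9.4375 dBV.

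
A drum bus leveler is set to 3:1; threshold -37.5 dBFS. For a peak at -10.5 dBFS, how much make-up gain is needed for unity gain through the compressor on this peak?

Without make-up, output = threshold + overshoot/3 = -37.5 + 9 = -28.5 dBFS.
Gap to target: 18 dB.

18 dB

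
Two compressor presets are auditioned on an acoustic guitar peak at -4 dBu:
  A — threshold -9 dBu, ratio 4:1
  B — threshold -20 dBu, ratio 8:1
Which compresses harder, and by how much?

A: 5 dB over, compressed to 1.25 dB over, so 3.75 dB of GR.
B: 16 dB over, compressed to 2 dB over, so 14 dB of GR.
B reduces 10.25 dB more.

B, by 10.25 dB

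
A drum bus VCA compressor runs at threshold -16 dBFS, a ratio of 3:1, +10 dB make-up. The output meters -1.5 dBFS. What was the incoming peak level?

-2.5 dBFS

Stripping the +10 dB make-up gives -11.5 dBFS at the gain stage.
The compressed level sits -11.5 − (-16) = 4.5 dB over threshold.
Undo the ratio: input overshoot = 4.5 × 3 = 13.5 dB, giving input = -2.5 dBFS.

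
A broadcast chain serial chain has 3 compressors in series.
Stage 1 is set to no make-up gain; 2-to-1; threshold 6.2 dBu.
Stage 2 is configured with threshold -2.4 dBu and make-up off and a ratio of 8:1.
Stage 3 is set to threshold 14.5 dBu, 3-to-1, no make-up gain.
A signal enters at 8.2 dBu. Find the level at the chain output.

Stage 1: overshoot 2 dB → 2/2 = 1 dB → 7.2 dBu.
Stage 2: 7.2 dBu is 9.6 dB over -2.4 dBu; at 8:1 that becomes 1.2 dB over, giving -1.2 dBu.
Stage 3: -1.2 dBu is at or below the 14.5 dBu threshold — no compression; output -1.2 dBu.

-1.2 dBu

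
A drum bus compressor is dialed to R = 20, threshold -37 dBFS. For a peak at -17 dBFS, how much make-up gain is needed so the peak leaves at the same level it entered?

Overshoot 20 dB → 20/20 = 1 dB after compression, so the compressed level is -37 + 1 = -36 dBFS.
Make-up = target − compressed = -17 − (-36) = 19 dB.

19 dB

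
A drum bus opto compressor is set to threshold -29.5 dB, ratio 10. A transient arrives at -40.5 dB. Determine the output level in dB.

-40.5 dB is 11 dB below the -29.5 dB threshold, so no gain reduction is applied.
Output = input = -40.5 dB.

-40.5 dB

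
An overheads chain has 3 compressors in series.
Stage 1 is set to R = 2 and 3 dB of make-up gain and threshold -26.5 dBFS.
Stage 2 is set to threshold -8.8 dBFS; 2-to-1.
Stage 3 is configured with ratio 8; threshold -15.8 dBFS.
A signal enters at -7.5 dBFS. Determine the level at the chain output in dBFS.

-15.575 dBFS

Stage 1: overshoot 19 dB → 19/2 = 9.5 dB → -17 dBFS; +3 dB make-up → -14 dBFS.
Stage 2: -14 dBFS is at or below the -8.8 dBFS threshold — no compression; output -14 dBFS.
Stage 3: -14 dBFS is 1.8 dB over -15.8 dBFS; at 8:1 that becomes 0.225 dB over, giving -15.575 dBFS.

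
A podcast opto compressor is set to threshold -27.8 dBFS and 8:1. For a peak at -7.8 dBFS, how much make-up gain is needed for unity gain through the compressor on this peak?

17.5 dB

The peak compresses to -27.8 + 20/8 = -25.3 dBFS.
To reach -7.8 dBFS requires -7.8 − (-25.3) = 17.5 dB of make-up.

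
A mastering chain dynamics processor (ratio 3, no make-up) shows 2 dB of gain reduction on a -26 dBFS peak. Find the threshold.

-29 dBFS

Let T be the threshold. Output overshoot = (input overshoot)/R, so -28 − T = (-26 − T)/3.
3·(-28 − T) = -26 − T → 2·T = -84 − (-26) = -58.
T = -58/2 = -29 dBFS.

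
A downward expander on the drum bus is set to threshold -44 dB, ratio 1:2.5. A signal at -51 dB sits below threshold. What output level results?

-61.5 dB

The input is 7 dB below the -44 dB threshold.
A 1:2.5 expander multiplies undershoot by 2.5: 7 × 2.5 = 17.5 dB below threshold.
Output = -44 − 17.5 = -61.5 dB.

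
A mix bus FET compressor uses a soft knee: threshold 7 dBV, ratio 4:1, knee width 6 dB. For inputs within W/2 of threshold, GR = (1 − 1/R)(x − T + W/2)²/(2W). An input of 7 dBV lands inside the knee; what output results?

6.4375 dBV

x − T + W/2 = 7 − 7 + 3 = 3.
GR = (1 − 1/4) × 3² / 12 = 0.75 × 9 / 12 = 0.5625 dB.
Output = 7 − 0.5625 = 6.4375 dBV.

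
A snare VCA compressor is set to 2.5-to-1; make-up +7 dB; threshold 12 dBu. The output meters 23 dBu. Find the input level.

Remove make-up: 23 − 7 = 16 dBu.
That's 4 dB above the 12 dBu threshold.
Before 2.5:1 compression the overshoot was 4 × 2.5 = 10 dB, so input = 12 + 10 = 22 dBu.

22 dBu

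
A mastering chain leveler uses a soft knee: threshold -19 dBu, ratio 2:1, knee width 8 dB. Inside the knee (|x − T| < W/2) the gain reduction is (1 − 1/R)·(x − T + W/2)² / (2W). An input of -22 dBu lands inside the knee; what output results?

-22.03125 dBu

x − T + W/2 = -22 − (-19) + 4 = 1.
GR = (1 − 1/2) × 1² / 16 = 0.5 × 1 / 16 = 0.03125 dB.
Output = -22 − 0.03125 = -22.03125 dBu.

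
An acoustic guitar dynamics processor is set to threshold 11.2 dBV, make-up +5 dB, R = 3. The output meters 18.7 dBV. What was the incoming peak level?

Stripping the +5 dB make-up gives 13.7 dBV at the gain stage.
Post-compression overshoot = 13.7 − 11.2 = 2.5 dB.
Input overshoot = R × output overshoot = 7.5 dB → input = 11.2 + 7.5 = 18.7 dBV.

18.7 dBV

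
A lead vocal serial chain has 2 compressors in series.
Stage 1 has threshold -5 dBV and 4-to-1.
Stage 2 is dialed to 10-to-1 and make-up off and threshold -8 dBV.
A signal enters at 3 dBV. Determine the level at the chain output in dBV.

Stage 1: 8 dB above -5 dBV, reduced 4:1 to 2 dB above → -3 dBV.
Stage 2: 5 dB above -8 dBV, reduced 10:1 to 0.5 dB above → -7.5 dBV.

-7.5 dBV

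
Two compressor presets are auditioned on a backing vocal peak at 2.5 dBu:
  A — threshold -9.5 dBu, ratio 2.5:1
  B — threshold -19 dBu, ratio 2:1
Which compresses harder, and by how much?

A: 12 dB over, compressed to 4.8 dB over, so 7.2 dB of GR.
B: 21.5 dB over, compressed to 10.75 dB over, so 10.75 dB of GR.
B reduces 3.55 dB more.

B, by 3.55 dB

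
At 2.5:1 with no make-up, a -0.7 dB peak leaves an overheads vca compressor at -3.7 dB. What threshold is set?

-5.7 dB

Input is 5 dB above T (since output overshoot × R = input overshoot: (-3.7 − T)·2.5 = -0.7 − T gives T = -5.7 dB).
Check: -5.7 + (-0.7 − (-5.7))/2.5 = -5.7 + 2 = -3.7 dB. ✓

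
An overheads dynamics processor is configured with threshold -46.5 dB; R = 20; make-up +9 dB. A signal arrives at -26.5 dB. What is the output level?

-36.5 dB

The input is 20 dB above the -46.5 dB threshold.
20:1 compression reduces that to 20/20 = 1 dB over.
Output = -46.5 + 1 = -45.5 dB; make-up adds 9 dB, giving -36.5 dB.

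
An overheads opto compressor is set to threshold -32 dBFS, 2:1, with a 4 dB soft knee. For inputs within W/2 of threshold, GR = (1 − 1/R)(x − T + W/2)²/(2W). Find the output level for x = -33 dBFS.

-33.0625 dBFS

x − T + W/2 = -33 − (-32) + 2 = 1.
GR = (1 − 1/2) × 1² / 8 = 0.5 × 1 / 8 = 0.0625 dB.
Output = -33 − 0.0625 = -33.0625 dBFS.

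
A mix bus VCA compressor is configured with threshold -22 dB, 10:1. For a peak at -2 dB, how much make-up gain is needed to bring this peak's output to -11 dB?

The peak compresses to -22 + 20/10 = -20 dB.
To reach -11 dB requires -11 − (-20) = 9 dB of make-up.

9 dB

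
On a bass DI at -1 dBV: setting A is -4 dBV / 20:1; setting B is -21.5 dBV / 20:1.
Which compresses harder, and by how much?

A: 3 dB over, compressed to 0.15 dB over, so 2.85 dB of GR.
B: 20.5 dB over, compressed to 1.025 dB over, so 19.475 dB of GR.
B applies 16.625 dB more gain reduction.

B, by 16.625 dB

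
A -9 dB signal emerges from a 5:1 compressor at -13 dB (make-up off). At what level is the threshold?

-14 dB

Let T be the threshold. Output overshoot = (input overshoot)/R, so -13 − T = (-9 − T)/5.
5·(-13 − T) = -9 − T → 4·T = -65 − (-9) = -56.
T = -56/4 = -14 dB.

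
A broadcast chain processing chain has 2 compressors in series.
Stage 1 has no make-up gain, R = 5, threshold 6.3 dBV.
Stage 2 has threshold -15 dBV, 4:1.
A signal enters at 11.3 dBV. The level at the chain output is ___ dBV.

-9.425 dBV

Stage 1: 11.3 dBV is 5 dB over 6.3 dBV; at 5:1 that becomes 1 dB over, giving 7.3 dBV.
Stage 2: 7.3 dBV is 22.3 dB over -15 dBV; at 4:1 that becomes 5.575 dB over, giving -9.425 dBV.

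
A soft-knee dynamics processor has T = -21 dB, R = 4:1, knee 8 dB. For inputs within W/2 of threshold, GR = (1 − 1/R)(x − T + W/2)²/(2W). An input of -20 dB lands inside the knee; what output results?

x − T + W/2 = -20 − (-21) + 4 = 5.
GR = (1 − 1/4) × 5² / 16 = 0.75 × 25 / 16 = 1.171875 dB.
Output = -20 − 1.171875 = -21.171875 dB.

-21.171875 dB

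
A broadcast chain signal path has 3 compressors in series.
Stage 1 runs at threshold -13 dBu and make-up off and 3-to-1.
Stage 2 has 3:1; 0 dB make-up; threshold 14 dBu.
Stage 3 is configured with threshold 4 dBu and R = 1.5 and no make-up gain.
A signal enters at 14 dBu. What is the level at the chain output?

-4 dBu

Stage 1: 14 dBu is 27 dB over -13 dBu; at 3:1 that becomes 9 dB over, giving -4 dBu.
Stage 2: -4 dBu is at or below the 14 dBu threshold — no compression; output -4 dBu.
Stage 3: -4 dBu is at or below the 4 dBu threshold — no compression; output -4 dBu.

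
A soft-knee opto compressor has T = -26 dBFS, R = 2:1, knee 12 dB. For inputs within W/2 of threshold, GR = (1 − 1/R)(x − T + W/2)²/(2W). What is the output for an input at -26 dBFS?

-26.75 dBFS

x − T + W/2 = -26 − (-26) + 6 = 6.
GR = (1 − 1/2) × 6² / 24 = 0.5 × 36 / 24 = 0.75 dB.
Output = -26 − 0.75 = -26.75 dBFS.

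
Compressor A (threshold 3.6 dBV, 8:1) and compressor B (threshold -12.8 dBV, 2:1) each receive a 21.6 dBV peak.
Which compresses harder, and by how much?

A: overshoot 18 dB → output overshoot 2.25 dB → GR 15.75 dB.
B: overshoot 34.4 dB → output overshoot 17.2 dB → GR 17.2 dB.
Difference: 1.45 dB in favour of B.

B, by 1.45 dB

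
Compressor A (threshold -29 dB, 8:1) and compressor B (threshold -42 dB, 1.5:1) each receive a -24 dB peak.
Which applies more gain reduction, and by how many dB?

A: overshoot 5 dB → output overshoot 0.625 dB → GR 4.375 dB.
B: overshoot 18 dB → output overshoot 12 dB → GR 6 dB.
B reduces 1.625 dB more.

B, by 1.625 dB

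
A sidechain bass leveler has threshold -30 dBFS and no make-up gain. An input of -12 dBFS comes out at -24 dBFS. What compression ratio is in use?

3:1

Input overshoot = -12 − (-30) = 18 dB; output overshoot = -24 − (-30) = 6 dB.
Ratio = 18 / 6 = 3.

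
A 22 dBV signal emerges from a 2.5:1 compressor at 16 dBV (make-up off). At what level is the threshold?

Input is 10 dB above T (since output overshoot × R = input overshoot: (16 − T)·2.5 = 22 − T gives T = 12 dBV).
Check: 12 + (22 − 12)/2.5 = 12 + 4 = 16 dBV. ✓

12 dBV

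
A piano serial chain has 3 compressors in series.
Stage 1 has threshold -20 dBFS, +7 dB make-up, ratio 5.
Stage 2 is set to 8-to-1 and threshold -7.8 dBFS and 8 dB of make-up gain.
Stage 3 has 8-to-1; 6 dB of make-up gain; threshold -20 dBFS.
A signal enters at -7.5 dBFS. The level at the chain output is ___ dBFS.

Stage 1: -7.5 dBFS is 12.5 dB over -20 dBFS; at 5:1 that becomes 2.5 dB over, giving -17.5 dBFS; +7 dB make-up → -10.5 dBFS.
Stage 2: below threshold (-10.5 ≤ -7.8); passes unchanged; make-up brings it to -2.5 dBFS.
Stage 3: overshoot 17.5 dB → 17.5/8 = 2.1875 dB → -17.8125 dBFS; +6 dB make-up → -11.8125 dBFS.

-11.8125 dBFS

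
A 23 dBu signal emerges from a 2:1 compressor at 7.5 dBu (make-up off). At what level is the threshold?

-8 dBu

Input is 31 dB above T (since output overshoot × R = input overshoot: (7.5 − T)·2 = 23 − T gives T = -8 dBu).
Check: -8 + (23 − (-8))/2 = -8 + 15.5 = 7.5 dBu. ✓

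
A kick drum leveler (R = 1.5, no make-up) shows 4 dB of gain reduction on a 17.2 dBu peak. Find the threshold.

Let T be the threshold. Output overshoot = (input overshoot)/R, so 13.2 − T = (17.2 − T)/1.5.
1.5·(13.2 − T) = 17.2 − T → 0.5·T = 19.8 − 17.2 = 2.6.
T = 2.6/0.5 = 5.2 dBu.

5.2 dBu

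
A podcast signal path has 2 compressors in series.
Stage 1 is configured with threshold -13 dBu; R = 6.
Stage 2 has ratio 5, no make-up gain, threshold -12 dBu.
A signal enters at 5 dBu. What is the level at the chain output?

-11.6 dBu

Stage 1: overshoot 18 dB → 18/6 = 3 dB → -10 dBu.
Stage 2: -10 dBu is 2 dB over -12 dBu; at 5:1 that becomes 0.4 dB over, giving -11.6 dBu.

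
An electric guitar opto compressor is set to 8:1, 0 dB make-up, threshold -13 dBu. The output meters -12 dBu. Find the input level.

-5 dBu

The compressed level sits -12 − (-13) = 1 dB over threshold.
Undo the ratio: input overshoot = 1 × 8 = 8 dB, giving input = -5 dBu.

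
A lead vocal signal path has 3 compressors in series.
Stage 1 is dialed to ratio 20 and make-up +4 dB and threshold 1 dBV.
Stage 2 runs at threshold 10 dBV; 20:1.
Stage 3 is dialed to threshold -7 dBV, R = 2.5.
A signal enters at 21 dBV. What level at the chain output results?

Stage 1: 20 dB above 1 dBV, reduced 20:1 to 1 dB above → 2 dBV; +4 dB make-up → 6 dBV.
Stage 2: 6 dBV is at or below the 10 dBV threshold — no compression; output 6 dBV.
Stage 3: overshoot 13 dB → 13/2.5 = 5.2 dB → -1.8 dBV.

-1.8 dBV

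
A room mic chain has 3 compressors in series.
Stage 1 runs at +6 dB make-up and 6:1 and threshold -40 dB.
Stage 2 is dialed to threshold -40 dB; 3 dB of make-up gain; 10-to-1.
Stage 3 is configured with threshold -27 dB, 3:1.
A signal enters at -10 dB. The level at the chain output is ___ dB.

Stage 1: -10 dB is 30 dB over -40 dB; at 6:1 that becomes 5 dB over, giving -35 dB; +6 dB make-up → -29 dB.
Stage 2: 11 dB above -40 dB, reduced 10:1 to 1.1 dB above → -38.9 dB; +3 dB make-up → -35.9 dB.
Stage 3: -35.9 dB is at or below the -27 dB threshold — no compression; output -35.9 dB.

-35.9 dB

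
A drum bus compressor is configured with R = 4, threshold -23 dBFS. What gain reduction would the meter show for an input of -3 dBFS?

-3 dBFS exceeds the threshold by 20 dB.
After 4:1 compression the overshoot becomes 20/4 = 5 dB.
GR = overshoot in − overshoot out = 20 − 5 = 15 dB.

15 dB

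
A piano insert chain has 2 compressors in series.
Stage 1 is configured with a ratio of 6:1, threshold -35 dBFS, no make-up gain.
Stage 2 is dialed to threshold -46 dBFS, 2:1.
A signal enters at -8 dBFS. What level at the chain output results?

-38.25 dBFS

Stage 1: -8 dBFS is 27 dB over -35 dBFS; at 6:1 that becomes 4.5 dB over, giving -30.5 dBFS.
Stage 2: overshoot 15.5 dB → 15.5/2 = 7.75 dB → -38.25 dBFS.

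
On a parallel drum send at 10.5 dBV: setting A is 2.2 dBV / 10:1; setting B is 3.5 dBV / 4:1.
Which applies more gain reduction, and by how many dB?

A: overshoot 8.3 dB → output overshoot 0.83 dB → GR 7.47 dB.
B: overshoot 7 dB → output overshoot 1.75 dB → GR 5.25 dB.
Difference: 2.22 dB in favour of A.

A, by 2.22 dB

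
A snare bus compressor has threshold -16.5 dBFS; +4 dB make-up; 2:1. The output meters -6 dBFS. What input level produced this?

Remove make-up: -6 − 4 = -10 dBFS.
That's 6.5 dB above the -16.5 dBFS threshold.
Input overshoot = R × output overshoot = 13 dB → input = -16.5 + 13 = -3.5 dBFS.

-3.5 dBFS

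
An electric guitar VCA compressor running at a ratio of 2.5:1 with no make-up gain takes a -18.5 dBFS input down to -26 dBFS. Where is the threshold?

Gain reduction = -18.5 − (-26) = 7.5 dB; output overshoot = GR / (R − 1) = 7.5 / 1.5 = 5 dB.
Threshold = output − output overshoot = -26 − 5 = -31 dBFS.

-31 dBFS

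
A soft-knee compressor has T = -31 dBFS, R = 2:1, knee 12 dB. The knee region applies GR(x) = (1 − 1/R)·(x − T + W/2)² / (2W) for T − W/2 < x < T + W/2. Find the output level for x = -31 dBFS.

x − T + W/2 = -31 − (-31) + 6 = 6.
GR = (1 − 1/2) × 6² / 24 = 0.5 × 36 / 24 = 0.75 dB.
Output = -31 − 0.75 = -31.75 dBFS.

-31.75 dBFS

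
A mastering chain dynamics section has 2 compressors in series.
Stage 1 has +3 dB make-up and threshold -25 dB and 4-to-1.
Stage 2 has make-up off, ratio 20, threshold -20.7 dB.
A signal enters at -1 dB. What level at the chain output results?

-20.465 dB

Stage 1: 24 dB above -25 dB, reduced 4:1 to 6 dB above → -19 dB; +3 dB make-up → -16 dB.
Stage 2: overshoot 4.7 dB → 4.7/20 = 0.235 dB → -20.465 dB.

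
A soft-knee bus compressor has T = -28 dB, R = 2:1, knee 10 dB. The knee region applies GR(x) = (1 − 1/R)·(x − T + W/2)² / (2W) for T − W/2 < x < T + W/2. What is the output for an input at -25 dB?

x − T + W/2 = -25 − (-28) + 5 = 8.
GR = (1 − 1/2) × 8² / 20 = 0.5 × 64 / 20 = 1.6 dB.
Output = -25 − 1.6 = -26.6 dB.

-26.6 dB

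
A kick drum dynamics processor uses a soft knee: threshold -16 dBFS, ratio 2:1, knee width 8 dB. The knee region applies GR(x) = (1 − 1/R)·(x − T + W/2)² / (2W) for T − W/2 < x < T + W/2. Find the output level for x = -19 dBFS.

x − T + W/2 = -19 − (-16) + 4 = 1.
GR = (1 − 1/2) × 1² / 16 = 0.5 × 1 / 16 = 0.03125 dB.
Output = -19 − 0.03125 = -19.03125 dBFS.

-19.03125 dBFS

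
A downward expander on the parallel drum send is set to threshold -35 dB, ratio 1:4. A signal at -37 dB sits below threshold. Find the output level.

-43 dB

Below threshold, a 1:4 expander applies gain = (4−1)×(T − x) of attenuation.
(4−1) × 2 = 6 dB, so output = -37 − 6 = -43 dB.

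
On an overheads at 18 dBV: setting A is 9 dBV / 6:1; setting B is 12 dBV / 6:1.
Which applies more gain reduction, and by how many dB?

A: overshoot 9 dB → output overshoot 1.5 dB → GR 7.5 dB.
B: overshoot 6 dB → output overshoot 1 dB → GR 5 dB.
A reduces 2.5 dB more.

A, by 2.5 dB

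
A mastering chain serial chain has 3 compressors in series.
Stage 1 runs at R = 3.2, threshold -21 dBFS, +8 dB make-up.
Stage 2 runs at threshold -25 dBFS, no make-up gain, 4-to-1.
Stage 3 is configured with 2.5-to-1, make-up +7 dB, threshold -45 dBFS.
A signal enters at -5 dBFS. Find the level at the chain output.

Stage 1: -5 dBFS is 16 dB over -21 dBFS; at 3.2:1 that becomes 5 dB over, giving -16 dBFS; +8 dB make-up → -8 dBFS.
Stage 2: -8 dBFS is 17 dB over -25 dBFS; at 4:1 that becomes 4.25 dB over, giving -20.75 dBFS.
Stage 3: overshoot 24.25 dB → 24.25/2.5 = 9.7 dB → -35.3 dBFS; +7 dB make-up → -28.3 dBFS.

-28.3 dBFS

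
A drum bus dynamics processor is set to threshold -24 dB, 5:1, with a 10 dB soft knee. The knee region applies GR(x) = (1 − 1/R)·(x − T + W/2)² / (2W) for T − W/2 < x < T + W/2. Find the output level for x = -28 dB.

-28.04 dB

x − T + W/2 = -28 − (-24) + 5 = 1.
GR = (1 − 1/5) × 1² / 20 = 0.8 × 1 / 20 = 0.04 dB.
Output = -28 − 0.04 = -28.04 dB.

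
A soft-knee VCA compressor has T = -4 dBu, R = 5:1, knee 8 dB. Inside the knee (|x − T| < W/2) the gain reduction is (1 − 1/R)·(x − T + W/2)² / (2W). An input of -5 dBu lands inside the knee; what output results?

x − T + W/2 = -5 − (-4) + 4 = 3.
GR = (1 − 1/5) × 3² / 16 = 0.8 × 9 / 16 = 0.45 dB.
Output = -5 − 0.45 = -5.45 dBu.

-5.45 dBu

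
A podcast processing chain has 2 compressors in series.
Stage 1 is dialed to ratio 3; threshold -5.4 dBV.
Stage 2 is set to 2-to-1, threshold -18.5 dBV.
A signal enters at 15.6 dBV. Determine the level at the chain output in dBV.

Stage 1: 21 dB above -5.4 dBV, reduced 3:1 to 7 dB above → 1.6 dBV.
Stage 2: 1.6 dBV is 20.1 dB over -18.5 dBV; at 2:1 that becomes 10.05 dB over, giving -8.45 dBV.

-8.45 dBV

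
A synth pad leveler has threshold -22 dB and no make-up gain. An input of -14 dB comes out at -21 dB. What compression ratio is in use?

8:1

Input overshoot = -14 − (-22) = 8 dB; output overshoot = -21 − (-22) = 1 dB.
Ratio = 8 / 1 = 8.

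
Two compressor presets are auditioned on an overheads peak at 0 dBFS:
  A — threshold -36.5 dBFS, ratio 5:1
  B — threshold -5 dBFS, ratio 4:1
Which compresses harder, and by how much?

A: GR = 36.5 − 36.5/5 = 29.2 dB.
B: GR = 5 − 5/4 = 3.75 dB.
A reduces 25.45 dB more.

A, by 25.45 dB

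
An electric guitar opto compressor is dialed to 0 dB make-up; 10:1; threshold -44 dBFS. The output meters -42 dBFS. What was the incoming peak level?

The compressed level sits -42 − (-44) = 2 dB over threshold.
Undo the ratio: input overshoot = 2 × 10 = 20 dB, giving input = -24 dBFS.

-24 dBFS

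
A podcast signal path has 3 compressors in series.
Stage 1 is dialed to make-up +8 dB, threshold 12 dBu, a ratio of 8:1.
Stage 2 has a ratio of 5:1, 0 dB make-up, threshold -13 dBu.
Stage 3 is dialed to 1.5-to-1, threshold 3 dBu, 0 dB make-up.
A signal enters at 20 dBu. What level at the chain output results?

Stage 1: 8 dB above 12 dBu, reduced 8:1 to 1 dB above → 13 dBu; +8 dB make-up → 21 dBu.
Stage 2: 34 dB above -13 dBu, reduced 5:1 to 6.8 dB above → -6.2 dBu.
Stage 3: -6.2 dBu ≤ 3 dBu, so stage 3 doesn't engage; output -6.2 dBu.

-6.2 dBu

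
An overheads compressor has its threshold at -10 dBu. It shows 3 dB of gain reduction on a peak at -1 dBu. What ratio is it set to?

Input overshoot = -1 − (-10) = 9 dB.
Output overshoot = 9 − 3 = 6 dB.
Ratio = input overshoot / output overshoot = 9 / 6 = 1.5.

1.5:1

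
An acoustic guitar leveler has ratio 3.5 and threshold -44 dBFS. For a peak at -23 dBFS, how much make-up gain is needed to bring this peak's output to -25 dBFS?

Overshoot 21 dB → 21/3.5 = 6 dB after compression, so the compressed level is -44 + 6 = -38 dBFS.
Make-up = target − compressed = -25 − (-38) = 13 dB.

13 dB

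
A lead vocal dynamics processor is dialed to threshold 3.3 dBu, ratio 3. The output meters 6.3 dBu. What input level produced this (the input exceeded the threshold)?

That's 3 dB above the 3.3 dBu threshold.
Input overshoot = R × output overshoot = 9 dB → input = 3.3 + 9 = 12.3 dBu.

12.3 dBu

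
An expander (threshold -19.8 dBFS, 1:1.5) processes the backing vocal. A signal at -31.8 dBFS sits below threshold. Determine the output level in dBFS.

Undershoot = (-19.8) − (-31.8) = 12 dB.
At 1:1.5, that expands to 18 dB under threshold.
Output = -19.8 − 18 = -37.8 dBFS.

-37.8 dBFS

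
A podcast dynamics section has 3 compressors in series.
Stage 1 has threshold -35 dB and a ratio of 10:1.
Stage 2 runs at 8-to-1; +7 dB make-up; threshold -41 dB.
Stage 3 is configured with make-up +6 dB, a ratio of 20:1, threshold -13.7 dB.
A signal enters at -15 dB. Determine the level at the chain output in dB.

-27 dB

Stage 1: 20 dB above -35 dB, reduced 10:1 to 2 dB above → -33 dB.
Stage 2: -33 dB is 8 dB over -41 dB; at 8:1 that becomes 1 dB over, giving -40 dB; +7 dB make-up → -33 dB.
Stage 3: -33 dB ≤ -13.7 dB, so stage 3 doesn't engage; make-up brings it to -27 dB.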